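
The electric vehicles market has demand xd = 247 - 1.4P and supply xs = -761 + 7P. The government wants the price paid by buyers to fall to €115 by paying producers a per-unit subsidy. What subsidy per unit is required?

Required subsidy s = €6 per unit

At a buyer price of 115, quantity demanded is 247 − 1.4·115 = 86.
Sellers supply 86 only when they receive Ps with -761 + 7·Ps = 86, i.e. Ps = 121.
s = Ps − Pb = 121 − 115 = 6.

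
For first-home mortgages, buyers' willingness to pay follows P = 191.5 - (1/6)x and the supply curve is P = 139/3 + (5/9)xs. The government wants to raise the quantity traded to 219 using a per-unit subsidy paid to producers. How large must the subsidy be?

At x = 219, from the demand curve buyers pay Pb = 191.5 − (1/6)·219 = 155; from the supply curve sellers need Ps = 139/3 + (5/9)·219 = 168.
The subsidy must fill the gap: s = Ps − Pb = 168 − 155 = 13.

Required subsidy s = 13 per unit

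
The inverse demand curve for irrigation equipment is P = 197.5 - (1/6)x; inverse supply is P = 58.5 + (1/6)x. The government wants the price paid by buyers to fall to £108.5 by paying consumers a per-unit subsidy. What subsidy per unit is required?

At a buyer price of 108.5, quantity demanded is 1185 − 6·108.5 = 534.
Sellers supply 534 only when they receive Ps = 58.5 + (1/6)·534 = 147.5.
s = Ps − Pb = 147.5 − 108.5 = 39.

Required subsidy s = £39 per unit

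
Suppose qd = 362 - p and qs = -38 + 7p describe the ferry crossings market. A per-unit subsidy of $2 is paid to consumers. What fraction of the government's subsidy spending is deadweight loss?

DWL / government spending = 7/2510

Pre-subsidy: 362 - p = -38 + 7p gives p* = 50, q* = 312.
With the rebate, buyers effectively pay pb = ps − 2, where ps is the price sellers receive.
Demand in terms of ps becomes qd = 362 − 1(ps − 2) = 364 - ps. Setting this equal to supply: 364 - ps = -38 + 7ps, so ps = 50.25.
Buyers pay pb = 50.25 − 2 = 48.25; q' = -38 + 7·50.25 = 313.75.
ΔCS = ½(312 + 313.75)(50 − 48.25) = 547.53125; ΔPS = ½(312 + 313.75)(50.25 − 50) = 78.21875.
Government spending = 2 × 313.75 = 627.5.
DWL = ½ × 2 × (313.75 − 312) = 1.75; fraction = 1.75 / 627.5 = 7/2510.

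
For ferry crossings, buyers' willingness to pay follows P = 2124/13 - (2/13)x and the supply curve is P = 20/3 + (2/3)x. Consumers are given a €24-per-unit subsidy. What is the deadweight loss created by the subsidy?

Deadweight loss = €351

Pre-subsidy: 2124/13 - (2/13)x = 20/3 + (2/3)x gives x* = 191 and P* = 134.
With the rebate, buyers effectively pay Pb = Ps − 24, where Ps is the price sellers receive.
On the curves, Pb = 2124/13 - (2/13)x and Ps = 20/3 + (2/3)x; the wedge Ps − Pb = 24 gives 20/3 + (2/3)x − (2124/13 - (2/13)x) = 24, so x' = 220.25.
Then Pb = 2124/13 − (2/13)·220.25 = 129.5 and Ps = 20/3 + (2/3)·220.25 = 153.5.
The subsidy expands output by 220.25 − 191 = 29.25 past the efficient level; on those units the gap between marginal cost and willingness to pay runs from 0 up to 24.
DWL = ½ × 24 × 29.25 = 351.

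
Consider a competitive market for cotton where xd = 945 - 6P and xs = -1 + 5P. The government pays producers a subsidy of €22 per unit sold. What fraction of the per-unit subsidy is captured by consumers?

Consumer share = 5/11

Pre-subsidy: 945 - 6P = -1 + 5P gives P* = 86, x* = 429.
With the subsidy, sellers receive Ps = Pb + 22 for each unit, where Pb is the price buyers pay.
Supply in terms of Pb becomes xs = -1 + 5(Pb + 22) = 109 + 5Pb. Setting this equal to demand: 945 - 6Pb = 109 + 5Pb, so Pb = 76.
Sellers receive Ps = 76 + 22 = 98; x' = 945 − 6·76 = 489.
Buyers' price falls by P* − Pb = 86 − 76 = 10; sellers' price rises by Ps − P* = 98 − 86 = 12.
So consumers capture 10/22 = 5/11 of each unit of subsidy.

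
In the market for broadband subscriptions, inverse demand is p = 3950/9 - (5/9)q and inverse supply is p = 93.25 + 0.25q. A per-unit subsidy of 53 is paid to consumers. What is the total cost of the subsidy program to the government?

Government cost = 760603/29

Pre-subsidy: 3950/9 - (5/9)q = 93.25 + 0.25q gives q* = 12443/29 and p* = 5815/29.
With the rebate, buyers effectively pay pb = ps − 53, where ps is the price sellers receive.
On the curves, pb = 3950/9 - (5/9)q and ps = 93.25 + 0.25q; the wedge ps − pb = 53 gives 93.25 + 0.25q − (3950/9 - (5/9)q) = 53, so q' = 14351/29.
Then pb = 3950/9 − (5/9)·(14351/29) = 4755/29 and ps = 93.25 + 0.25·(14351/29) = 6292/29.
Government outlay = subsidy × quantity = 53 × 14351/29 = 760603/29.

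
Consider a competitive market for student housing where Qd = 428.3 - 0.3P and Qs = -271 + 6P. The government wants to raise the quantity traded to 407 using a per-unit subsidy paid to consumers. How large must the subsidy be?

At Q = 407, invert demand for the buyer price: Pb = (428.3 − 407)/0.3 = 71; invert supply for the seller price: Ps = (407 − (-271))/6 = 113.
The subsidy must fill the gap: s = Ps − Pb = 113 − 71 = 42.

Required subsidy s = 42 per unit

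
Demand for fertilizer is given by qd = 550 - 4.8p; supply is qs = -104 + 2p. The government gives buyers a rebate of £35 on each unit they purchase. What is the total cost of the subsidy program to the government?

Government cost = 81970/17

Pre-subsidy: 550 - 4.8p = -104 + 2p gives p* = 1635/17, q* = 1502/17.
With the rebate, buyers effectively pay pb = ps − 35, where ps is the price sellers receive.
Demand in terms of ps becomes qd = 550 − 4.8(ps − 35) = 718 - 4.8ps. Setting this equal to supply: 718 - 4.8ps = -104 + 2ps, so ps = 2055/17.
Buyers pay pb = 2055/17 − 35 = 1460/17; q' = -104 + 2·(2055/17) = 2342/17.
Government outlay = subsidy × quantity = 35 × 2342/17 = 81970/17.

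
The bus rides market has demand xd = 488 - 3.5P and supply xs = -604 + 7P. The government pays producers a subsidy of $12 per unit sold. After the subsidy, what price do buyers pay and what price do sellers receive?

Pre-subsidy: 488 - 3.5P = -604 + 7P gives P* = 104, x* = 124.
With the subsidy, sellers receive Ps = Pb + 12 for each unit, where Pb is the price buyers pay.
Supply in terms of Pb becomes xs = -604 + 7(Pb + 12) = -520 + 7Pb. Setting this equal to demand: 488 - 3.5Pb = -520 + 7Pb, so Pb = 96.
Sellers receive Ps = 96 + 12 = 108; x' = 488 − 3.5·96 = 152.

Buyers pay $96; sellers receive $108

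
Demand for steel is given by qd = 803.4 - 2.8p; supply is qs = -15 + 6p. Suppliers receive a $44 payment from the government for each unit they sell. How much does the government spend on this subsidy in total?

Pre-subsidy: 803.4 - 2.8p = -15 + 6p gives p* = 93, q* = 543.
With the subsidy, sellers receive ps = pb + 44 for each unit, where pb is the price buyers pay.
Supply in terms of pb becomes qs = -15 + 6(pb + 44) = 249 + 6pb. Setting this equal to demand: 803.4 - 2.8pb = 249 + 6pb, so pb = 63.
Sellers receive ps = 63 + 44 = 107; q' = 803.4 − 2.8·63 = 627.
Government outlay = subsidy × quantity = 44 × 627 = 27588.

Government cost = $27588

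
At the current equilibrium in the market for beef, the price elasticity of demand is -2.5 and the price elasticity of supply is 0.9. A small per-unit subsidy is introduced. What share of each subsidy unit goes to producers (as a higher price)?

For a small subsidy around the equilibrium, the benefit split depends on the relative slopes, which at a point are proportional to the elasticities.
Buyer share = εs/(εs + |εd|) = 0.9/(0.9 + 2.5) = 9/34; seller share = |εd|/(εs + |εd|) = 25/34.
So producers capture 25/34 of the subsidy.

Producer share = 25/34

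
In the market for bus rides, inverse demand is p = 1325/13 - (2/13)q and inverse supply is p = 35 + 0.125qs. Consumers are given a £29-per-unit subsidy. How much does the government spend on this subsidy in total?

Government cost = £9976

Pre-subsidy: 1325/13 - (2/13)q = 35 + 0.125q gives q* = 240 and p* = 65.
With the rebate, buyers effectively pay pb = ps − 29, where ps is the price sellers receive.
On the curves, pb = 1325/13 - (2/13)q and ps = 35 + 0.125q; the wedge ps − pb = 29 gives 35 + 0.125q − (1325/13 - (2/13)q) = 29, so q' = 344.
Then pb = 1325/13 − (2/13)·344 = 49 and ps = 35 + 0.125·344 = 78.
Government outlay = subsidy × quantity = 29 × 344 = 9976.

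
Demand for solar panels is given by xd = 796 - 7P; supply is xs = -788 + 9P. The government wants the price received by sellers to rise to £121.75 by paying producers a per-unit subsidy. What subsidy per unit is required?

At a seller price of 121.75, quantity supplied is -788 + 9·121.75 = 307.75.
Buyers absorb 307.75 only when they pay Pb with 796 − 7·Pb = 307.75, i.e. Pb = 69.75.
s = Ps − Pb = 121.75 − 69.75 = 52.

Required subsidy s = £52 per unit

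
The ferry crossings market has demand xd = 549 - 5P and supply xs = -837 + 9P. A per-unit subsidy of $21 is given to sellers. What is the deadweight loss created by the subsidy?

Deadweight loss = $708.75

Pre-subsidy: 549 - 5P = -837 + 9P gives P* = 99, x* = 54.
With the subsidy, sellers receive Ps = Pb + 21 for each unit, where Pb is the price buyers pay.
Supply in terms of Pb becomes xs = -837 + 9(Pb + 21) = -648 + 9Pb. Setting this equal to demand: 549 - 5Pb = -648 + 9Pb, so Pb = 85.5.
Sellers receive Ps = 85.5 + 21 = 106.5; x' = 549 − 5·85.5 = 121.5.
The subsidy expands output by 121.5 − 54 = 67.5 past the efficient level; on those units the gap between marginal cost and willingness to pay runs from 0 up to 21.
DWL = ½ × 21 × 67.5 = 708.75.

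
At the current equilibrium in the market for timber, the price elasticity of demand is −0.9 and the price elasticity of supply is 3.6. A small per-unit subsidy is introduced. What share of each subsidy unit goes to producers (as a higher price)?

Producer share = 0.2

For a small subsidy around the equilibrium, the benefit split depends on the relative slopes, which at a point are proportional to the elasticities.
Buyer share = εs/(εs + |εd|) = 3.6/(3.6 + 0.9) = 0.8; seller share = |εd|/(εs + |εd|) = 0.2.
So producers capture 0.2 of the subsidy.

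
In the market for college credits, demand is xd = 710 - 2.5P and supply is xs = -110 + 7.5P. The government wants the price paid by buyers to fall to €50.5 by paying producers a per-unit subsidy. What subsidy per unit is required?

At a buyer price of 50.5, quantity demanded is 710 − 2.5·50.5 = 583.75.
Sellers supply 583.75 only when they receive Ps with -110 + 7.5·Ps = 583.75, i.e. Ps = 92.5.
s = Ps − Pb = 92.5 − 50.5 = 42.

Required subsidy s = €42 per unit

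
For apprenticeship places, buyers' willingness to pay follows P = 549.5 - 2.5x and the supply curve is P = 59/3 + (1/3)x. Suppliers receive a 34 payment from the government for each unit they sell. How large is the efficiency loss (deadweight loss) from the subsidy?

Deadweight loss = 204

Pre-subsidy: 549.5 - 2.5x = 59/3 + (1/3)x gives x* = 187 and P* = 82.
With the subsidy, sellers receive Ps = Pb + 34 for each unit, where Pb is the price buyers pay.
On the curves, Pb = 549.5 - 2.5x and Ps = 59/3 + (1/3)x; the wedge Ps − Pb = 34 gives 59/3 + (1/3)x − (549.5 - 2.5x) = 34, so x' = 199.
Then Pb = 549.5 − 2.5·199 = 52 and Ps = 59/3 + (1/3)·199 = 86.
The subsidy expands output by 199 − 187 = 12 past the efficient level; on those units the gap between marginal cost and willingness to pay runs from 0 up to 34.
DWL = ½ × 34 × 12 = 204.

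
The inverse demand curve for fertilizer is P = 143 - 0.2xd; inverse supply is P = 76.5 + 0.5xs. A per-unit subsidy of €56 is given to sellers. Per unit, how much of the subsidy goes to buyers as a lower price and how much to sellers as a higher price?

Buyers gain €16 per unit; sellers gain €40 per unit

Pre-subsidy: 143 - 0.2x = 76.5 + 0.5x gives x* = 95 and P* = 124.
With the subsidy, sellers receive Ps = Pb + 56 for each unit, where Pb is the price buyers pay.
On the curves, Pb = 143 - 0.2x and Ps = 76.5 + 0.5x; the wedge Ps − Pb = 56 gives 76.5 + 0.5x − (143 - 0.2x) = 56, so x' = 175.
Then Pb = 143 − 0.2·175 = 108 and Ps = 76.5 + 0.5·175 = 164.
Buyers' price falls by P* − Pb = 124 − 108 = 16; sellers' price rises by Ps − P* = 164 − 124 = 40.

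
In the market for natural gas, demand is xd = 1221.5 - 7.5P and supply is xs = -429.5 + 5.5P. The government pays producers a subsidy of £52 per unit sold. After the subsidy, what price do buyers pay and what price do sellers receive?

Buyers pay £105; sellers receive £157

Pre-subsidy: 1221.5 - 7.5P = -429.5 + 5.5P gives P* = 127, x* = 269.
With the subsidy, sellers receive Ps = Pb + 52 for each unit, where Pb is the price buyers pay.
Supply in terms of Pb becomes xs = -429.5 + 5.5(Pb + 52) = -143.5 + 5.5Pb. Setting this equal to demand: 1221.5 - 7.5Pb = -143.5 + 5.5Pb, so Pb = 105.
Sellers receive Ps = 105 + 52 = 157; x' = 1221.5 − 7.5·105 = 434.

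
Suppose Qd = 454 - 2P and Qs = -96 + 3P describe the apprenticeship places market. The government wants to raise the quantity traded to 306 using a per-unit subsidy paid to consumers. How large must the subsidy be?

Required subsidy s = 60 per unit

At Q = 306, invert demand for the buyer price: Pb = (454 − 306)/2 = 74; invert supply for the seller price: Ps = (306 − (-96))/3 = 134.
The subsidy must fill the gap: s = Ps − Pb = 134 − 74 = 60.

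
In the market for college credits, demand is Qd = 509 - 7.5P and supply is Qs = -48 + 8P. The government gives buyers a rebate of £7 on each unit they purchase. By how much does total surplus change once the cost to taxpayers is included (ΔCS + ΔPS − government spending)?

Net change in total surplus = -2940/31

Pre-subsidy: 509 - 7.5P = -48 + 8P gives P* = 1114/31, Q* = 7424/31.
With the rebate, buyers effectively pay Pb = Ps − 7, where Ps is the price sellers receive.
Demand in terms of Ps becomes Qd = 509 − 7.5(Ps − 7) = 561.5 - 7.5Ps. Setting this equal to supply: 561.5 - 7.5Ps = -48 + 8Ps, so Ps = 1219/31.
Buyers pay Pb = 1219/31 − 7 = 1002/31; Q' = -48 + 8·(1219/31) = 8264/31.
ΔCS = ½(7424/31 + 8264/31)(1114/31 − 1002/31) = 878528/961; ΔPS = ½(7424/31 + 8264/31)(1219/31 − 1114/31) = 823620/961.
Government spending = 7 × 8264/31 = 57848/31.
Net change = 878528/961 + 823620/961 − 57848/31 = -2940/31. The loss equals the DWL triangle ½·7·840/31.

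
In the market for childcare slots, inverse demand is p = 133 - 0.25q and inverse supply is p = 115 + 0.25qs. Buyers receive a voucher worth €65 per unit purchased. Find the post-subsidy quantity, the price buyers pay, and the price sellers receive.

Pre-subsidy: 133 - 0.25q = 115 + 0.25q gives q* = 36 and p* = 124.
With the rebate, buyers effectively pay pb = ps − 65, where ps is the price sellers receive.
On the curves, pb = 133 - 0.25q and ps = 115 + 0.25q; the wedge ps − pb = 65 gives 115 + 0.25q − (133 - 0.25q) = 65, so q' = 166.
Then pb = 133 − 0.25·166 = 91.5 and ps = 115 + 0.25·166 = 156.5.

q' = 166; buyers pay €91.5; sellers receive €156.5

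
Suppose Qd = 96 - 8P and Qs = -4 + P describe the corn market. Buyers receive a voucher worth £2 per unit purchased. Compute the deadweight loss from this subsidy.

Deadweight loss = 16/9

Pre-subsidy: 96 - 8P = -4 + P gives P* = 100/9, Q* = 64/9.
With the rebate, buyers effectively pay Pb = Ps − 2, where Ps is the price sellers receive.
Demand in terms of Ps becomes Qd = 96 − 8(Ps − 2) = 112 - 8Ps. Setting this equal to supply: 112 - 8Ps = -4 + Ps, so Ps = 116/9.
Buyers pay Pb = 116/9 − 2 = 98/9; Q' = -4 + 1·(116/9) = 80/9.
The subsidy expands output by 80/9 − 64/9 = 16/9 past the efficient level; on those units the gap between marginal cost and willingness to pay runs from 0 up to 2.
DWL = ½ × 2 × 16/9 = 16/9.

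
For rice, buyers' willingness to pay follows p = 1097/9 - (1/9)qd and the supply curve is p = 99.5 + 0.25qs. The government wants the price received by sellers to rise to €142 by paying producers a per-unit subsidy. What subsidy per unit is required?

Required subsidy s = €39 per unit

At a seller price of 142, quantity supplied is -398 + 4·142 = 170.
Buyers absorb 170 only when they pay pb = 1097/9 − (1/9)·170 = 103.
s = ps − pb = 142 − 103 = 39.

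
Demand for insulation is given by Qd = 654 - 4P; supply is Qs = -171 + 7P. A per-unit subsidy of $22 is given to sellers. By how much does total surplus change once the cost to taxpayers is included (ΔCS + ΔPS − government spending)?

Net change in total surplus = -$616

Pre-subsidy: 654 - 4P = -171 + 7P gives P* = 75, Q* = 354.
With the subsidy, sellers receive Ps = Pb + 22 for each unit, where Pb is the price buyers pay.
Supply in terms of Pb becomes Qs = -171 + 7(Pb + 22) = -17 + 7Pb. Setting this equal to demand: 654 - 4Pb = -17 + 7Pb, so Pb = 61.
Sellers receive Ps = 61 + 22 = 83; Q' = 654 − 4·61 = 410.
ΔCS = ½(354 + 410)(75 − 61) = 5348; ΔPS = ½(354 + 410)(83 − 75) = 3056.
Government spending = 22 × 410 = 9020.
Net change = 5348 + 3056 − 9020 = -616. The loss equals the DWL triangle ½·22·56.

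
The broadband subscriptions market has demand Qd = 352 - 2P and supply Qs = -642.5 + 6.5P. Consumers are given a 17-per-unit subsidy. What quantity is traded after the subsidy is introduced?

Q' = 144

Pre-subsidy: 352 - 2P = -642.5 + 6.5P gives P* = 117, Q* = 118.
With the rebate, buyers effectively pay Pb = Ps − 17, where Ps is the price sellers receive.
Demand in terms of Ps becomes Qd = 352 − 2(Ps − 17) = 386 - 2Ps. Setting this equal to supply: 386 - 2Ps = -642.5 + 6.5Ps, so Ps = 121.
Buyers pay Pb = 121 − 17 = 104; Q' = -642.5 + 6.5·121 = 144.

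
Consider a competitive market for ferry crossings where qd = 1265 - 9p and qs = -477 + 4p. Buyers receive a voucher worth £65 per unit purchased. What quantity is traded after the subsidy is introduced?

Pre-subsidy: 1265 - 9p = -477 + 4p gives p* = 134, q* = 59.
With the rebate, buyers effectively pay pb = ps − 65, where ps is the price sellers receive.
Demand in terms of ps becomes qd = 1265 − 9(ps − 65) = 1850 - 9ps. Setting this equal to supply: 1850 - 9ps = -477 + 4ps, so ps = 179.
Buyers pay pb = 179 − 65 = 114; q' = -477 + 4·179 = 239.

q' = 239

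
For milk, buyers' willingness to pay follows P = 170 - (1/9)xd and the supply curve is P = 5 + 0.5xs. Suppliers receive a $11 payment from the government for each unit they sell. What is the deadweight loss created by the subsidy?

Deadweight loss = $99

Pre-subsidy: 170 - (1/9)x = 5 + 0.5x gives x* = 270 and P* = 140.
With the subsidy, sellers receive Ps = Pb + 11 for each unit, where Pb is the price buyers pay.
On the curves, Pb = 170 - (1/9)x and Ps = 5 + 0.5x; the wedge Ps − Pb = 11 gives 5 + 0.5x − (170 - (1/9)x) = 11, so x' = 288.
Then Pb = 170 − (1/9)·288 = 138 and Ps = 5 + 0.5·288 = 149.
The subsidy expands output by 288 − 270 = 18 past the efficient level; on those units the gap between marginal cost and willingness to pay runs from 0 up to 11.
DWL = ½ × 11 × 18 = 99.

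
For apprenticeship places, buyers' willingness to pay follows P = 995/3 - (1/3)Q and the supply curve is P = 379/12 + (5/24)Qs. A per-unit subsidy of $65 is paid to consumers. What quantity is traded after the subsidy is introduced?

Q' = 674

Pre-subsidy: 995/3 - (1/3)Q = 379/12 + (5/24)Q gives Q* = 554 and P* = 147.
With the rebate, buyers effectively pay Pb = Ps − 65, where Ps is the price sellers receive.
On the curves, Pb = 995/3 - (1/3)Q and Ps = 379/12 + (5/24)Q; the wedge Ps − Pb = 65 gives 379/12 + (5/24)Q − (995/3 - (1/3)Q) = 65, so Q' = 674.
Then Pb = 995/3 − (1/3)·674 = 107 and Ps = 379/12 + (5/24)·674 = 172.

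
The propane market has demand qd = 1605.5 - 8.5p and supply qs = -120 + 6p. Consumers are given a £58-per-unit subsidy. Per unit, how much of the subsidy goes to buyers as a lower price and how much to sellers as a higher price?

Buyers gain £24 per unit; sellers gain £34 per unit

Pre-subsidy: 1605.5 - 8.5p = -120 + 6p gives p* = 119, q* = 594.
With the rebate, buyers effectively pay pb = ps − 58, where ps is the price sellers receive.
Demand in terms of ps becomes qd = 1605.5 − 8.5(ps − 58) = 2098.5 - 8.5ps. Setting this equal to supply: 2098.5 - 8.5ps = -120 + 6ps, so ps = 153.
Buyers pay pb = 153 − 58 = 95; q' = -120 + 6·153 = 798.
Buyers' price falls by p* − pb = 119 − 95 = 24; sellers' price rises by ps − p* = 153 − 119 = 34.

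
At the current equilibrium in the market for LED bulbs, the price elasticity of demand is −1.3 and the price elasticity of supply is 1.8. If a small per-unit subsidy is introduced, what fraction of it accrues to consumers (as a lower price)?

Consumer share = 18/31

For a small subsidy around the equilibrium, the benefit split depends on the relative slopes, which at a point are proportional to the elasticities.
Buyer share = εs/(εs + |εd|) = 1.8/(1.8 + 1.3) = 18/31; seller share = |εd|/(εs + |εd|) = 13/31.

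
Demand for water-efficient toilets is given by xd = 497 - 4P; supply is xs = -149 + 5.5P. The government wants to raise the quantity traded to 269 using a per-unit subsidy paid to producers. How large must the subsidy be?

Required subsidy s = 19 per unit

At x = 269, invert demand for the buyer price: Pb = (497 − 269)/4 = 57; invert supply for the seller price: Ps = (269 − (-149))/5.5 = 76.
The subsidy must fill the gap: s = Ps − Pb = 76 − 57 = 19.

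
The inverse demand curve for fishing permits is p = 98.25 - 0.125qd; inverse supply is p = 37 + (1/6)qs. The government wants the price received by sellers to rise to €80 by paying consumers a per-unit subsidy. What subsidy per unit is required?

Required subsidy s = €14 per unit

At a seller price of 80, quantity supplied is -222 + 6·80 = 258.
Buyers absorb 258 only when they pay pb = 98.25 − 0.125·258 = 66.
s = ps − pb = 80 − 66 = 14.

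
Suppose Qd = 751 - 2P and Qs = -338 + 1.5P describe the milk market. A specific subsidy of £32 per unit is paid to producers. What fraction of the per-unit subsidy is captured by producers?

Pre-subsidy: 751 - 2P = -338 + 1.5P gives P* = 2178/7, Q* = 901/7.
With the subsidy, sellers receive Ps = Pb + 32 for each unit, where Pb is the price buyers pay.
Supply in terms of Pb becomes Qs = -338 + 1.5(Pb + 32) = -290 + 1.5Pb. Setting this equal to demand: 751 - 2Pb = -290 + 1.5Pb, so Pb = 2082/7.
Sellers receive Ps = 2082/7 + 32 = 2306/7; Q' = 751 − 2·(2082/7) = 1093/7.
Buyers' price falls by P* − Pb = 2178/7 − 2082/7 = 96/7; sellers' price rises by Ps − P* = 2306/7 − 2178/7 = 128/7.
So producers capture (128/7)/32 = 4/7 of each unit of subsidy.

Producer share = 4/7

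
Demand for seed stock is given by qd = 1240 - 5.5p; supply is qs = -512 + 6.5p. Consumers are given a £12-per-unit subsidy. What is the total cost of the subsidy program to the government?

Government cost = £5673

Pre-subsidy: 1240 - 5.5p = -512 + 6.5p gives p* = 146, q* = 437.
With the rebate, buyers effectively pay pb = ps − 12, where ps is the price sellers receive.
Demand in terms of ps becomes qd = 1240 − 5.5(ps − 12) = 1306 - 5.5ps. Setting this equal to supply: 1306 - 5.5ps = -512 + 6.5ps, so ps = 151.5.
Buyers pay pb = 151.5 − 12 = 139.5; q' = -512 + 6.5·151.5 = 472.75.
Government outlay = subsidy × quantity = 12 × 472.75 = 5673.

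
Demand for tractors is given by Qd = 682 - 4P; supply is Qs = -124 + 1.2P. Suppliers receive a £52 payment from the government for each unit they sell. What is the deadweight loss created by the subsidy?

Deadweight loss = £1248

Pre-subsidy: 682 - 4P = -124 + 1.2P gives P* = 155, Q* = 62.
With the subsidy, sellers receive Ps = Pb + 52 for each unit, where Pb is the price buyers pay.
Supply in terms of Pb becomes Qs = -124 + 1.2(Pb + 52) = -61.6 + 1.2Pb. Setting this equal to demand: 682 - 4Pb = -61.6 + 1.2Pb, so Pb = 143.
Sellers receive Ps = 143 + 52 = 195; Q' = 682 − 4·143 = 110.
The subsidy expands output by 110 − 62 = 48 past the efficient level; on those units the gap between marginal cost and willingness to pay runs from 0 up to 52.
DWL = ½ × 52 × 48 = 1248.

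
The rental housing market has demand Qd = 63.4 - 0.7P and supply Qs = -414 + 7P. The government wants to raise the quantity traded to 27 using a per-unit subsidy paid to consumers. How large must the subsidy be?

Required subsidy s = 11 per unit

At Q = 27, invert demand for the buyer price: Pb = (63.4 − 27)/0.7 = 52; invert supply for the seller price: Ps = (27 − (-414))/7 = 63.
The subsidy must fill the gap: s = Ps − Pb = 63 − 52 = 11.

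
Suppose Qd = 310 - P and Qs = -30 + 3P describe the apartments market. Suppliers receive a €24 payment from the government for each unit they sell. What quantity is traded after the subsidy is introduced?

Pre-subsidy: 310 - P = -30 + 3P gives P* = 85, Q* = 225.
With the subsidy, sellers receive Ps = Pb + 24 for each unit, where Pb is the price buyers pay.
Supply in terms of Pb becomes Qs = -30 + 3(Pb + 24) = 42 + 3Pb. Setting this equal to demand: 310 - Pb = 42 + 3Pb, so Pb = 67.
Sellers receive Ps = 67 + 24 = 91; Q' = 310 − 1·67 = 243.

Q' = 243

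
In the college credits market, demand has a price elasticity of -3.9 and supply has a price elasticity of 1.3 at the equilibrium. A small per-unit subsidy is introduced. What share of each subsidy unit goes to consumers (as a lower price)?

For a small subsidy around the equilibrium, the benefit split depends on the relative slopes, which at a point are proportional to the elasticities.
Buyer share = εs/(εs + |εd|) = 1.3/(1.3 + 3.9) = 0.25; seller share = |εd|/(εs + |εd|) = 0.75.

Consumer share = 0.25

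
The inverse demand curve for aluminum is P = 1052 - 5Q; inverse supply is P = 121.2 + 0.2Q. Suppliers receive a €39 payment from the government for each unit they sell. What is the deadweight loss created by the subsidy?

Pre-subsidy: 1052 - 5Q = 121.2 + 0.2Q gives Q* = 179 and P* = 157.
With the subsidy, sellers receive Ps = Pb + 39 for each unit, where Pb is the price buyers pay.
On the curves, Pb = 1052 - 5Q and Ps = 121.2 + 0.2Q; the wedge Ps − Pb = 39 gives 121.2 + 0.2Q − (1052 - 5Q) = 39, so Q' = 186.5.
Then Pb = 1052 − 5·186.5 = 119.5 and Ps = 121.2 + 0.2·186.5 = 158.5.
The subsidy expands output by 186.5 − 179 = 7.5 past the efficient level; on those units the gap between marginal cost and willingness to pay runs from 0 up to 39.
DWL = ½ × 39 × 7.5 = 146.25.

Deadweight loss = €146.25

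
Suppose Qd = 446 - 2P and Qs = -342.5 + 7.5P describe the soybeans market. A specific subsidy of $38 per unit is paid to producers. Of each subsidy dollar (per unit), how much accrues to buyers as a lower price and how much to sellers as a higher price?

Pre-subsidy: 446 - 2P = -342.5 + 7.5P gives P* = 83, Q* = 280.
With the subsidy, sellers receive Ps = Pb + 38 for each unit, where Pb is the price buyers pay.
Supply in terms of Pb becomes Qs = -342.5 + 7.5(Pb + 38) = -57.5 + 7.5Pb. Setting this equal to demand: 446 - 2Pb = -57.5 + 7.5Pb, so Pb = 53.
Sellers receive Ps = 53 + 38 = 91; Q' = 446 − 2·53 = 340.
Buyers' price falls by P* − Pb = 83 − 53 = 30; sellers' price rises by Ps − P* = 91 − 83 = 8.

Buyers gain $30 per unit; sellers gain $8 per unit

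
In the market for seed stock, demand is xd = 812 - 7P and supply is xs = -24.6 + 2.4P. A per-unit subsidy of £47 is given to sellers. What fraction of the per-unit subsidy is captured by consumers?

Pre-subsidy: 812 - 7P = -24.6 + 2.4P gives P* = 89, x* = 189.
With the subsidy, sellers receive Ps = Pb + 47 for each unit, where Pb is the price buyers pay.
Supply in terms of Pb becomes xs = -24.6 + 2.4(Pb + 47) = 88.2 + 2.4Pb. Setting this equal to demand: 812 - 7Pb = 88.2 + 2.4Pb, so Pb = 77.
Sellers receive Ps = 77 + 47 = 124; x' = 812 − 7·77 = 273.
Buyers' price falls by P* − Pb = 89 − 77 = 12; sellers' price rises by Ps − P* = 124 − 89 = 35.
So consumers capture 12/47 = 12/47 of each unit of subsidy.

Consumer share = 12/47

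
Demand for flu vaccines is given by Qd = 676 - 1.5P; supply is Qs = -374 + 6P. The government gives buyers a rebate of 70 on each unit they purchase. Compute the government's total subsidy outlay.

Government cost = 38500

Pre-subsidy: 676 - 1.5P = -374 + 6P gives P* = 140, Q* = 466.
With the rebate, buyers effectively pay Pb = Ps − 70, where Ps is the price sellers receive.
Demand in terms of Ps becomes Qd = 676 − 1.5(Ps − 70) = 781 - 1.5Ps. Setting this equal to supply: 781 - 1.5Ps = -374 + 6Ps, so Ps = 154.
Buyers pay Pb = 154 − 70 = 84; Q' = -374 + 6·154 = 550.
Government outlay = subsidy × quantity = 70 × 550 = 38500.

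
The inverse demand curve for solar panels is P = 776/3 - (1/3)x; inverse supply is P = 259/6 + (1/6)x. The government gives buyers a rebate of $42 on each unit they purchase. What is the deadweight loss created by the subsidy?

Pre-subsidy: 776/3 - (1/3)x = 259/6 + (1/6)x gives x* = 431 and P* = 115.
With the rebate, buyers effectively pay Pb = Ps − 42, where Ps is the price sellers receive.
On the curves, Pb = 776/3 - (1/3)x and Ps = 259/6 + (1/6)x; the wedge Ps − Pb = 42 gives 259/6 + (1/6)x − (776/3 - (1/3)x) = 42, so x' = 515.
Then Pb = 776/3 − (1/3)·515 = 87 and Ps = 259/6 + (1/6)·515 = 129.
The subsidy expands output by 515 − 431 = 84 past the efficient level; on those units the gap between marginal cost and willingness to pay runs from 0 up to 42.
DWL = ½ × 42 × 84 = 1764.

Deadweight loss = $1764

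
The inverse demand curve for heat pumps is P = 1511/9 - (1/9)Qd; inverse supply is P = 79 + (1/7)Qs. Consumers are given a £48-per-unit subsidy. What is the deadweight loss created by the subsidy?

Pre-subsidy: 1511/9 - (1/9)Q = 79 + (1/7)Q gives Q* = 350 and P* = 129.
With the rebate, buyers effectively pay Pb = Ps − 48, where Ps is the price sellers receive.
On the curves, Pb = 1511/9 - (1/9)Q and Ps = 79 + (1/7)Q; the wedge Ps − Pb = 48 gives 79 + (1/7)Q − (1511/9 - (1/9)Q) = 48, so Q' = 539.
Then Pb = 1511/9 − (1/9)·539 = 108 and Ps = 79 + (1/7)·539 = 156.
The subsidy expands output by 539 − 350 = 189 past the efficient level; on those units the gap between marginal cost and willingness to pay runs from 0 up to 48.
DWL = ½ × 48 × 189 = 4536.

Deadweight loss = £4536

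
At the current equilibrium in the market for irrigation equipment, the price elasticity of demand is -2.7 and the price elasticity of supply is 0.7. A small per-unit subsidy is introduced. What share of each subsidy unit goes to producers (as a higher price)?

Producer share = 27/34

For a small subsidy around the equilibrium, the benefit split depends on the relative slopes, which at a point are proportional to the elasticities.
Buyer share = εs/(εs + |εd|) = 0.7/(0.7 + 2.7) = 7/34; seller share = |εd|/(εs + |εd|) = 27/34.
So producers capture 27/34 of the subsidy.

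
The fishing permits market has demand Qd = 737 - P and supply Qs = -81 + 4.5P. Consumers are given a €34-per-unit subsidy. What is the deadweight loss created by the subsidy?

Deadweight loss = 5202/11

Pre-subsidy: 737 - P = -81 + 4.5P gives P* = 1636/11, Q* = 6471/11.
With the rebate, buyers effectively pay Pb = Ps − 34, where Ps is the price sellers receive.
Demand in terms of Ps becomes Qd = 737 − 1(Ps − 34) = 771 - Ps. Setting this equal to supply: 771 - Ps = -81 + 4.5Ps, so Ps = 1704/11.
Buyers pay Pb = 1704/11 − 34 = 1330/11; Q' = -81 + 4.5·(1704/11) = 6777/11.
The subsidy expands output by 6777/11 − 6471/11 = 306/11 past the efficient level; on those units the gap between marginal cost and willingness to pay runs from 0 up to 34.
DWL = ½ × 34 × 306/11 = 5202/11.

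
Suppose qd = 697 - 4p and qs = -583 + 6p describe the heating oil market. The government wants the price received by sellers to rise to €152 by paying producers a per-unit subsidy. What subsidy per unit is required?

Required subsidy s = €60 per unit

At a seller price of 152, quantity supplied is -583 + 6·152 = 329.
Buyers absorb 329 only when they pay pb with 697 − 4·pb = 329, i.e. pb = 92.
s = ps − pb = 152 − 92 = 60.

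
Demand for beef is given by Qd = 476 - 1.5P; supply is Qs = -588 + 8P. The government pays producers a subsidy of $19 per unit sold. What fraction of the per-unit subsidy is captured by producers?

Pre-subsidy: 476 - 1.5P = -588 + 8P gives P* = 112, Q* = 308.
With the subsidy, sellers receive Ps = Pb + 19 for each unit, where Pb is the price buyers pay.
Supply in terms of Pb becomes Qs = -588 + 8(Pb + 19) = -436 + 8Pb. Setting this equal to demand: 476 - 1.5Pb = -436 + 8Pb, so Pb = 96.
Sellers receive Ps = 96 + 19 = 115; Q' = 476 − 1.5·96 = 332.
Buyers' price falls by P* − Pb = 112 − 96 = 16; sellers' price rises by Ps − P* = 115 − 112 = 3.
So producers capture 3/19 = 3/19 of each unit of subsidy.

Producer share = 3/19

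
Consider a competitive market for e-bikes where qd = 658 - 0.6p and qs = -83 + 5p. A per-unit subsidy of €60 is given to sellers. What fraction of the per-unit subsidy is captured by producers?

Pre-subsidy: 658 - 0.6p = -83 + 5p gives p* = 3705/28, q* = 16201/28.
With the subsidy, sellers receive ps = pb + 60 for each unit, where pb is the price buyers pay.
Supply in terms of pb becomes qs = -83 + 5(pb + 60) = 217 + 5pb. Setting this equal to demand: 658 - 0.6pb = 217 + 5pb, so pb = 78.75.
Sellers receive ps = 78.75 + 60 = 138.75; q' = 658 − 0.6·78.75 = 610.75.
Buyers' price falls by p* − pb = 3705/28 − 78.75 = 375/7; sellers' price rises by ps − p* = 138.75 − 3705/28 = 45/7.
So producers capture (45/7)/60 = 3/28 of each unit of subsidy.

Producer share = 3/28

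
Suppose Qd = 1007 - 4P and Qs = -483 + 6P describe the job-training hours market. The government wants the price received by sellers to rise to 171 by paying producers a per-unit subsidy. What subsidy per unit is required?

At a seller price of 171, quantity supplied is -483 + 6·171 = 543.
Buyers absorb 543 only when they pay Pb with 1007 − 4·Pb = 543, i.e. Pb = 116.
s = Ps − Pb = 171 − 116 = 55.

Required subsidy s = 55 per unit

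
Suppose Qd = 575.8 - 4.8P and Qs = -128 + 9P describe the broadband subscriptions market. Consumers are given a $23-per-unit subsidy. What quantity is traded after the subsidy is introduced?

Q' = 403

Pre-subsidy: 575.8 - 4.8P = -128 + 9P gives P* = 51, Q* = 331.
With the rebate, buyers effectively pay Pb = Ps − 23, where Ps is the price sellers receive.
Demand in terms of Ps becomes Qd = 575.8 − 4.8(Ps − 23) = 686.2 - 4.8Ps. Setting this equal to supply: 686.2 - 4.8Ps = -128 + 9Ps, so Ps = 59.
Buyers pay Pb = 59 − 23 = 36; Q' = -128 + 9·59 = 403.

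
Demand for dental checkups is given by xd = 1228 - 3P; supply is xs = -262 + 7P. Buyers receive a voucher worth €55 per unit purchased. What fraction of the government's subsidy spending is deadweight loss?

DWL / government spending = 21/326

Pre-subsidy: 1228 - 3P = -262 + 7P gives P* = 149, x* = 781.
With the rebate, buyers effectively pay Pb = Ps − 55, where Ps is the price sellers receive.
Demand in terms of Ps becomes xd = 1228 − 3(Ps − 55) = 1393 - 3Ps. Setting this equal to supply: 1393 - 3Ps = -262 + 7Ps, so Ps = 165.5.
Buyers pay Pb = 165.5 − 55 = 110.5; x' = -262 + 7·165.5 = 896.5.
ΔCS = ½(781 + 896.5)(149 − 110.5) = 32291.875; ΔPS = ½(781 + 896.5)(165.5 − 149) = 13839.375.
Government spending = 55 × 896.5 = 49307.5.
DWL = ½ × 55 × (896.5 − 781) = 3176.25; fraction = 3176.25 / 49307.5 = 21/326.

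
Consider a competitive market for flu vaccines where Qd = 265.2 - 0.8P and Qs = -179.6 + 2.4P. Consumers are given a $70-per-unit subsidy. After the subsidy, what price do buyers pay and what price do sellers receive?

Buyers pay $86.5; sellers receive $156.5

Pre-subsidy: 265.2 - 0.8P = -179.6 + 2.4P gives P* = 139, Q* = 154.
With the rebate, buyers effectively pay Pb = Ps − 70, where Ps is the price sellers receive.
Demand in terms of Ps becomes Qd = 265.2 − 0.8(Ps − 70) = 321.2 - 0.8Ps. Setting this equal to supply: 321.2 - 0.8Ps = -179.6 + 2.4Ps, so Ps = 156.5.
Buyers pay Pb = 156.5 − 70 = 86.5; Q' = -179.6 + 2.4·156.5 = 196.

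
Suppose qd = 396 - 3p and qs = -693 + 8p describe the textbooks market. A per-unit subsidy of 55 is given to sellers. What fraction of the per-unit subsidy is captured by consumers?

Consumer share = 8/11

Pre-subsidy: 396 - 3p = -693 + 8p gives p* = 99, q* = 99.
With the subsidy, sellers receive ps = pb + 55 for each unit, where pb is the price buyers pay.
Supply in terms of pb becomes qs = -693 + 8(pb + 55) = -253 + 8pb. Setting this equal to demand: 396 - 3pb = -253 + 8pb, so pb = 59.
Sellers receive ps = 59 + 55 = 114; q' = 396 − 3·59 = 219.
Buyers' price falls by p* − pb = 99 − 59 = 40; sellers' price rises by ps − p* = 114 − 99 = 15.
So consumers capture 40/55 = 8/11 of each unit of subsidy.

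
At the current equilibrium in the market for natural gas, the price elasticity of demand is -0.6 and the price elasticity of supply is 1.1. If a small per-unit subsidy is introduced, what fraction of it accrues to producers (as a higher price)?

For a small subsidy around the equilibrium, the benefit split depends on the relative slopes, which at a point are proportional to the elasticities.
Buyer share = εs/(εs + |εd|) = 1.1/(1.1 + 0.6) = 11/17; seller share = |εd|/(εs + |εd|) = 6/17.
So producers capture 6/17 of the subsidy.

Producer share = 6/17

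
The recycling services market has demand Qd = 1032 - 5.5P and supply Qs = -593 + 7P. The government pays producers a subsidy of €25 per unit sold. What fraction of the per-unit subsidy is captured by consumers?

Consumer share = 0.56

Pre-subsidy: 1032 - 5.5P = -593 + 7P gives P* = 130, Q* = 317.
With the subsidy, sellers receive Ps = Pb + 25 for each unit, where Pb is the price buyers pay.
Supply in terms of Pb becomes Qs = -593 + 7(Pb + 25) = -418 + 7Pb. Setting this equal to demand: 1032 - 5.5Pb = -418 + 7Pb, so Pb = 116.
Sellers receive Ps = 116 + 25 = 141; Q' = 1032 − 5.5·116 = 394.
Buyers' price falls by P* − Pb = 130 − 116 = 14; sellers' price rises by Ps − P* = 141 − 130 = 11.
So consumers capture 14/25 = 0.56 of each unit of subsidy.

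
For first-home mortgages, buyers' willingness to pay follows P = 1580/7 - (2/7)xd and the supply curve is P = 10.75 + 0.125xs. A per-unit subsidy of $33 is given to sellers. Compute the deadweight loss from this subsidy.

Pre-subsidy: 1580/7 - (2/7)x = 10.75 + 0.125x gives x* = 12038/23 and P* = 1752/23.
With the subsidy, sellers receive Ps = Pb + 33 for each unit, where Pb is the price buyers pay.
On the curves, Pb = 1580/7 - (2/7)x and Ps = 10.75 + 0.125x; the wedge Ps − Pb = 33 gives 10.75 + 0.125x − (1580/7 - (2/7)x) = 33, so x' = 13886/23.
Then Pb = 1580/7 − (2/7)·(13886/23) = 1224/23 and Ps = 10.75 + 0.125·(13886/23) = 1983/23.
The subsidy expands output by 13886/23 − 12038/23 = 1848/23 past the efficient level; on those units the gap between marginal cost and willingness to pay runs from 0 up to 33.
DWL = ½ × 33 × 1848/23 = 30492/23.

Deadweight loss = 30492/23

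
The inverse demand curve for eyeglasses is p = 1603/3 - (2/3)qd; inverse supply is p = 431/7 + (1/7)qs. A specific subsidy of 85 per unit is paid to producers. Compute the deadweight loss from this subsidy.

Deadweight loss = 4462.5

Pre-subsidy: 1603/3 - (2/3)q = 431/7 + (1/7)q gives q* = 584 and p* = 145.
With the subsidy, sellers receive ps = pb + 85 for each unit, where pb is the price buyers pay.
On the curves, pb = 1603/3 - (2/3)q and ps = 431/7 + (1/7)q; the wedge ps − pb = 85 gives 431/7 + (1/7)q − (1603/3 - (2/3)q) = 85, so q' = 689.
Then pb = 1603/3 − (2/3)·689 = 75 and ps = 431/7 + (1/7)·689 = 160.
The subsidy expands output by 689 − 584 = 105 past the efficient level; on those units the gap between marginal cost and willingness to pay runs from 0 up to 85.
DWL = ½ × 85 × 105 = 4462.5.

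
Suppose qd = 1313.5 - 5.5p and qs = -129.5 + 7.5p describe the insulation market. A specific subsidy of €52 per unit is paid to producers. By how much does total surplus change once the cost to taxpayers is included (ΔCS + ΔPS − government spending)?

Pre-subsidy: 1313.5 - 5.5p = -129.5 + 7.5p gives p* = 111, q* = 703.
With the subsidy, sellers receive ps = pb + 52 for each unit, where pb is the price buyers pay.
Supply in terms of pb becomes qs = -129.5 + 7.5(pb + 52) = 260.5 + 7.5pb. Setting this equal to demand: 1313.5 - 5.5pb = 260.5 + 7.5pb, so pb = 81.
Sellers receive ps = 81 + 52 = 133; q' = 1313.5 − 5.5·81 = 868.
ΔCS = ½(703 + 868)(111 − 81) = 23565; ΔPS = ½(703 + 868)(133 − 111) = 17281.
Government spending = 52 × 868 = 45136.
Net change = 23565 + 17281 − 45136 = -4290. The loss equals the DWL triangle ½·52·165.

Net change in total surplus = -€4290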